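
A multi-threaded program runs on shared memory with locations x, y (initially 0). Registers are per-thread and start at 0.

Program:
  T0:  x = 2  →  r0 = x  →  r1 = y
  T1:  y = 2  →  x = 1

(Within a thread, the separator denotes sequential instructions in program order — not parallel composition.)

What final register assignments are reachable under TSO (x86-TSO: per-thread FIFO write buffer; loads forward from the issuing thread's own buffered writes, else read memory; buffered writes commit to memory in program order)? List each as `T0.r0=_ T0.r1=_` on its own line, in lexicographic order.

T0.r0=1 T0.r1=2
T0.r0=2 T0.r1=0
T0.r0=2 T0.r1=2

outcome vector order: (T0.r0,T0.r1)
|TSO outcomes| = 3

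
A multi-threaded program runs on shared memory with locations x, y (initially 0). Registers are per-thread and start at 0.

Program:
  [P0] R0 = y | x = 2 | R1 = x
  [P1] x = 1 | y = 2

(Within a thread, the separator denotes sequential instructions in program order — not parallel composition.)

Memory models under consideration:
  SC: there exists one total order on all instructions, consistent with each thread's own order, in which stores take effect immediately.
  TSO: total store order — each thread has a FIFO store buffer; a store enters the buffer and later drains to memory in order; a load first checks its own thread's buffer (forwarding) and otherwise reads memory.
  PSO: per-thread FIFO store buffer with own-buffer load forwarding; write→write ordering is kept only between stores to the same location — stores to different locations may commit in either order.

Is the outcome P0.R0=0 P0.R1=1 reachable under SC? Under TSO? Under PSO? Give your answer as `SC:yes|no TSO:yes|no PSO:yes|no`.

outcome vector order: (P0.R0,P0.R1)
SC (3): (0,1), (0,2), (2,2)
TSO (3): (0,1), (0,2), (2,2)
PSO (4): (0,1), (0,2), (2,1), (2,2)
target (0,1) ∈ {SC,TSO,PSO}

SC:yes TSO:yes PSO:yes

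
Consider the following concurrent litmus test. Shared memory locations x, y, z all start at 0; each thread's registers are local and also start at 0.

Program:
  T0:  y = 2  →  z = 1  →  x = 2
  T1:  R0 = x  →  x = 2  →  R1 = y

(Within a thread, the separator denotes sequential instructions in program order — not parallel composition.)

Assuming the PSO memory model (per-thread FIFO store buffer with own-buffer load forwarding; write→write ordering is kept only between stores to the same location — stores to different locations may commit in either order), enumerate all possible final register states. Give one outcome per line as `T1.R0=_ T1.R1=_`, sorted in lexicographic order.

outcome vector order: (T1.R0,T1.R1)
|PSO outcomes| = 4

T1.R0=0 T1.R1=0
T1.R0=0 T1.R1=2
T1.R0=2 T1.R1=0
T1.R0=2 T1.R1=2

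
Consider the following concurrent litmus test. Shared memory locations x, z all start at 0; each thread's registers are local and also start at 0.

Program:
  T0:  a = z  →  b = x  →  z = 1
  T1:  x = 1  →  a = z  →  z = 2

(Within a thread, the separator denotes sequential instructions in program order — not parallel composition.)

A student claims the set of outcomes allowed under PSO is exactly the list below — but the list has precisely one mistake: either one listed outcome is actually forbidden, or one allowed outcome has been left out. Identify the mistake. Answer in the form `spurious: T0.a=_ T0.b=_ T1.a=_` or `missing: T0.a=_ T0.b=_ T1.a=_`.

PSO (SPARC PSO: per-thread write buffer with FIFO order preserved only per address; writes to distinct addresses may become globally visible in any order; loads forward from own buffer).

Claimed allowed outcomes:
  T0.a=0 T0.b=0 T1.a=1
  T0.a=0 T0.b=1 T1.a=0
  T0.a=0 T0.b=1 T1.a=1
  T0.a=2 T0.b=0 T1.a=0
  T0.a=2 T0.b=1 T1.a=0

outcome vector order: (T0.a,T0.b,T1.a)
under PSO → <0 0 0> <0 0 1> <0 1 0> <0 1 1> <2 0 0> <2 1 0>
PSO∖claimed = {<0 0 0>}

missing: T0.a=0 T0.b=0 T1.a=0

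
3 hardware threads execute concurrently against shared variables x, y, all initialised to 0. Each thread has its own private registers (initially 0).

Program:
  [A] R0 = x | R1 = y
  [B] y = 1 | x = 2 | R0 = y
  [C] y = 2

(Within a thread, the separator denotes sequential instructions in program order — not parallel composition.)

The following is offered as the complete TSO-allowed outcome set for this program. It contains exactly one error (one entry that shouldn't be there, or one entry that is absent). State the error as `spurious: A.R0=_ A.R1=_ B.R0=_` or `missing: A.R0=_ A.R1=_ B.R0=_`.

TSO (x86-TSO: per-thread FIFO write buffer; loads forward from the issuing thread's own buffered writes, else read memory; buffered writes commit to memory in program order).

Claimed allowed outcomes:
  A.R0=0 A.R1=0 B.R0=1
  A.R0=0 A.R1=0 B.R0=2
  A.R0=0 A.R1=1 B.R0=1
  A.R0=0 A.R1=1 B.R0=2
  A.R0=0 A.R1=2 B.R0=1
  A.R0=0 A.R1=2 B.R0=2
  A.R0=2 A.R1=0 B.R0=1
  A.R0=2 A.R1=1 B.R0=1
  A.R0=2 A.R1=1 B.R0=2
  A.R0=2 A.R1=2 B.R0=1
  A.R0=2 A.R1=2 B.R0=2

outcome vector order: (A.R0,A.R1,B.R0)
under TSO → 0/0/1; 0/0/2; 0/1/1; 0/1/2; 0/2/1; 0/2/2; 2/1/1; 2/1/2; 2/2/1; 2/2/2
claimed∖TSO = {2/0/1}

spurious: A.R0=2 A.R1=0 B.R0=1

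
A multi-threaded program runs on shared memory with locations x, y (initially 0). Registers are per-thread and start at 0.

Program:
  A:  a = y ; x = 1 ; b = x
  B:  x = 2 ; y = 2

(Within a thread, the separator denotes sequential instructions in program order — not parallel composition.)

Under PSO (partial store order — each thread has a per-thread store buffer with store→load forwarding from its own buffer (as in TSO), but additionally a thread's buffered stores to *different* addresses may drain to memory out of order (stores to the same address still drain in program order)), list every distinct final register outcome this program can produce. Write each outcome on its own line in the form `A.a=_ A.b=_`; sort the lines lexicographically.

outcome vector order: (A.a,A.b)
|PSO outcomes| = 4

A.a=0 A.b=1
A.a=0 A.b=2
A.a=2 A.b=1
A.a=2 A.b=2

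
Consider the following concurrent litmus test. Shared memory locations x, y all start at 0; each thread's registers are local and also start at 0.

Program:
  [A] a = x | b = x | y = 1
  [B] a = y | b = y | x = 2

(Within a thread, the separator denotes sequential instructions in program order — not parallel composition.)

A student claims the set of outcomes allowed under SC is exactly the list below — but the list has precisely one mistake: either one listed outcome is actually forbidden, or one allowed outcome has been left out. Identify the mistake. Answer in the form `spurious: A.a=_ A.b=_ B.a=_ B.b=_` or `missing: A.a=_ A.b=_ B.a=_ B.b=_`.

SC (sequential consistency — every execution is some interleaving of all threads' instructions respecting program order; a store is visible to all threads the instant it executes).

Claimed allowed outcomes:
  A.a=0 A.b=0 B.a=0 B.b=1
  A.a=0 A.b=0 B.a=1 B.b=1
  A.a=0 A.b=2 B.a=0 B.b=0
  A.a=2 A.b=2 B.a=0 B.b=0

missing: A.a=0 A.b=0 B.a=0 B.b=0

outcome vector order: (A.a,A.b,B.a,B.b)
[SC] allowed = {0000, 0001, 0011, 0200, 2200}
SC∖claimed = {0000}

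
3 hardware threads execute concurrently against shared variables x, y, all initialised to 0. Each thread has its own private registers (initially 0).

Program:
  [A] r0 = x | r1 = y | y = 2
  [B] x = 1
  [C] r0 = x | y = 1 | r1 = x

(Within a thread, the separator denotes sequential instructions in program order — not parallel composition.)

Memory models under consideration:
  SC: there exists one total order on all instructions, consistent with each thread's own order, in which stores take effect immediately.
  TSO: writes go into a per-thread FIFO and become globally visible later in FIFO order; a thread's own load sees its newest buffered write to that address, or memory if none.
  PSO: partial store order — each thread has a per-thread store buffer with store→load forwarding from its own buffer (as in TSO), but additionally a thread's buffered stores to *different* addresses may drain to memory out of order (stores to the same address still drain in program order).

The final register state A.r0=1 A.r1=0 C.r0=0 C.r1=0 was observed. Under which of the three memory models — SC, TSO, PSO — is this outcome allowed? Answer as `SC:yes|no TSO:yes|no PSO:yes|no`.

SC:no TSO:yes PSO:yes

outcome vector order: (A.r0,A.r1,C.r0,C.r1)
SC: 11 outcomes — {0000; 0001; 0011; 0100; 0101; 0111; 1001; 1011; 1100; 1101; 1111}
TSO: 12 outcomes — {0000; 0001; 0011; 0100; 0101; 0111; 1000; 1001; 1011; 1100; 1101; 1111}
PSO: 12 outcomes — {0000; 0001; 0011; 0100; 0101; 0111; 1000; 1001; 1011; 1100; 1101; 1111}
target 1000 ∈ {TSO,PSO}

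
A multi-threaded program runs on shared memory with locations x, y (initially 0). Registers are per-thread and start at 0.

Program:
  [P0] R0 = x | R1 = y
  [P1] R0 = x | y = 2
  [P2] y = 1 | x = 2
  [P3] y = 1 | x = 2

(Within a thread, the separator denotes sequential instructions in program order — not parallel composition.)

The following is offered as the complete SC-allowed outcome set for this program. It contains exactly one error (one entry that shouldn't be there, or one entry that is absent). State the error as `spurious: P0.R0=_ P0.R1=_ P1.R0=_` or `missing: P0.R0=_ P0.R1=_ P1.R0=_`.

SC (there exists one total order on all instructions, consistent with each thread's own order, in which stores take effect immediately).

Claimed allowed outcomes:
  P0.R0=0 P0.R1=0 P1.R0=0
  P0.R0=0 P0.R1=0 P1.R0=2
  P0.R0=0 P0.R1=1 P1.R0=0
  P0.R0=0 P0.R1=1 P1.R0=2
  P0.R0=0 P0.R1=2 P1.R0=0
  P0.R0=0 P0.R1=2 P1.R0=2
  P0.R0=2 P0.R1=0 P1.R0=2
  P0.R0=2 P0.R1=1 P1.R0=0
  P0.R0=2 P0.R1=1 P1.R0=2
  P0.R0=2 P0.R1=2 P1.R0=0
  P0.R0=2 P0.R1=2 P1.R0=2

outcome vector order: (P0.R0,P0.R1,P1.R0)
SC (10): <0 0 0>; <0 0 2>; <0 1 0>; <0 1 2>; <0 2 0>; <0 2 2>; <2 1 0>; <2 1 2>; <2 2 0>; <2 2 2>
claimed∖SC = {<2 0 2>}

spurious: P0.R0=2 P0.R1=0 P1.R0=2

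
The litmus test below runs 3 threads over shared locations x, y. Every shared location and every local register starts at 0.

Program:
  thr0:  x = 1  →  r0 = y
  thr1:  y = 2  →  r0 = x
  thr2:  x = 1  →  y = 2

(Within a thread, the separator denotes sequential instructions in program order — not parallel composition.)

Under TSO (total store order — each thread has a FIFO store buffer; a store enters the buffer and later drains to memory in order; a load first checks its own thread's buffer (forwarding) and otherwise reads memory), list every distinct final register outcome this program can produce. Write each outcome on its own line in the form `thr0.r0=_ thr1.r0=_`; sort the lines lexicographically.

outcome vector order: (thr0.r0,thr1.r0)
|TSO outcomes| = 4

thr0.r0=0 thr1.r0=0
thr0.r0=0 thr1.r0=1
thr0.r0=2 thr1.r0=0
thr0.r0=2 thr1.r0=1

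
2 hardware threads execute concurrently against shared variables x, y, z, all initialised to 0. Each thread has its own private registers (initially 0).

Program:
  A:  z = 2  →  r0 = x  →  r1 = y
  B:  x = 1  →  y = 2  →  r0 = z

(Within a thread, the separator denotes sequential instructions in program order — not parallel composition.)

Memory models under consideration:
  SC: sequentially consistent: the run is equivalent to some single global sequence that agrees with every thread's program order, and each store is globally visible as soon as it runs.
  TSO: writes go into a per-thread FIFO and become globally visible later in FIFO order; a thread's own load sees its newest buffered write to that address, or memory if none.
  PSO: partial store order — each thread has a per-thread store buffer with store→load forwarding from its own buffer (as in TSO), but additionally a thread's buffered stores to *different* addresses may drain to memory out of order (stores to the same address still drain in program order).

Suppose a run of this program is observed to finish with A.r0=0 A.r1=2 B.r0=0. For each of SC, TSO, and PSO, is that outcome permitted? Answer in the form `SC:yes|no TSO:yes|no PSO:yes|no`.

SC:no TSO:yes PSO:yes

outcome vector order: (A.r0,A.r1,B.r0)
under SC → <0 0 2>; <0 2 2>; <1 0 2>; <1 2 0>; <1 2 2>
under TSO → <0 0 0>; <0 0 2>; <0 2 0>; <0 2 2>; <1 0 0>; <1 0 2>; <1 2 0>; <1 2 2>
under PSO → <0 0 0>; <0 0 2>; <0 2 0>; <0 2 2>; <1 0 0>; <1 0 2>; <1 2 0>; <1 2 2>
target <0 2 0> ∈ {TSO,PSO}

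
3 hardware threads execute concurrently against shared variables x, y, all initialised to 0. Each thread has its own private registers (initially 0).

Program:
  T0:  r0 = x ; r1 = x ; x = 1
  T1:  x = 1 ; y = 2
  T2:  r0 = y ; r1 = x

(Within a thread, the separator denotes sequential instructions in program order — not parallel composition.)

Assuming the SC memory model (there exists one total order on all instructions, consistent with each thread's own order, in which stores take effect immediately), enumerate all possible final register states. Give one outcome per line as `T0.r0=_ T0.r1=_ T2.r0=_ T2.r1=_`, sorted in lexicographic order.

outcome vector order: (T0.r0,T0.r1,T2.r0,T2.r1)
|SC outcomes| = 9

T0.r0=0 T0.r1=0 T2.r0=0 T2.r1=0
T0.r0=0 T0.r1=0 T2.r0=0 T2.r1=1
T0.r0=0 T0.r1=0 T2.r0=2 T2.r1=1
T0.r0=0 T0.r1=1 T2.r0=0 T2.r1=0
T0.r0=0 T0.r1=1 T2.r0=0 T2.r1=1
T0.r0=0 T0.r1=1 T2.r0=2 T2.r1=1
T0.r0=1 T0.r1=1 T2.r0=0 T2.r1=0
T0.r0=1 T0.r1=1 T2.r0=0 T2.r1=1
T0.r0=1 T0.r1=1 T2.r0=2 T2.r1=1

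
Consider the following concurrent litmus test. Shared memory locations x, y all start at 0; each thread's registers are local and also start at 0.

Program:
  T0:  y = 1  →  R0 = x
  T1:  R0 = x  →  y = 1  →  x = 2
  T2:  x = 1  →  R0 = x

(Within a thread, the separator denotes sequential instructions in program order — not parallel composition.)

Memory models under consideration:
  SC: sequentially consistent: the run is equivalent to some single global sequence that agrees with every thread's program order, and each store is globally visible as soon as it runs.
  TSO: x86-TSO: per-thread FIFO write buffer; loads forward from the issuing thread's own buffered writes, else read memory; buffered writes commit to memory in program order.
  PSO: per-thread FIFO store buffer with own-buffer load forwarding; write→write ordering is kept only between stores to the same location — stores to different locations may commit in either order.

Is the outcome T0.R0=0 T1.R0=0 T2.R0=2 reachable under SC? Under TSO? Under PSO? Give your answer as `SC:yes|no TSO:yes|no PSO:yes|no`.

outcome vector order: (T0.R0,T1.R0,T2.R0)
SC (12): 0/0/1 0/0/2 0/1/1 0/1/2 1/0/1 1/0/2 1/1/1 1/1/2 2/0/1 2/0/2 2/1/1 2/1/2
TSO (12): 0/0/1 0/0/2 0/1/1 0/1/2 1/0/1 1/0/2 1/1/1 1/1/2 2/0/1 2/0/2 2/1/1 2/1/2
PSO (12): 0/0/1 0/0/2 0/1/1 0/1/2 1/0/1 1/0/2 1/1/1 1/1/2 2/0/1 2/0/2 2/1/1 2/1/2
target 0/0/2 ∈ {SC,TSO,PSO}

SC:yes TSO:yes PSO:yes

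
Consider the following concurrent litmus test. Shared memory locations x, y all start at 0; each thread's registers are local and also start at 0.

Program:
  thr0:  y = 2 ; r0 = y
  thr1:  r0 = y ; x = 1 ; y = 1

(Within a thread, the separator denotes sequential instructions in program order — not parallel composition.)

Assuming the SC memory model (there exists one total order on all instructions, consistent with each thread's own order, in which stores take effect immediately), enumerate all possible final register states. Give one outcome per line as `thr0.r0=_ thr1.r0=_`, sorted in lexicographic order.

thr0.r0=1 thr1.r0=0
thr0.r0=1 thr1.r0=2
thr0.r0=2 thr1.r0=0
thr0.r0=2 thr1.r0=2

outcome vector order: (thr0.r0,thr1.r0)
|SC outcomes| = 4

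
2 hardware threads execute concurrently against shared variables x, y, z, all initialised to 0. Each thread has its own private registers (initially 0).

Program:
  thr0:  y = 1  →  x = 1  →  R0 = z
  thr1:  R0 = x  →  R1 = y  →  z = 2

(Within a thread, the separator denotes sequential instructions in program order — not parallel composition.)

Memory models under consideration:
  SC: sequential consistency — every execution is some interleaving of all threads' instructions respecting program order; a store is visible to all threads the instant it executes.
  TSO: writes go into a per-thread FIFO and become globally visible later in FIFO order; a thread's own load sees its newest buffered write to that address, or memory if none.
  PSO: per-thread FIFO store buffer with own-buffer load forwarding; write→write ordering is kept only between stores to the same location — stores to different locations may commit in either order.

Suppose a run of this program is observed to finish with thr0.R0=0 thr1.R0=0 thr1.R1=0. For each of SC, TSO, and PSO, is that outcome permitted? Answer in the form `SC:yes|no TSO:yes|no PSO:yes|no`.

SC:yes TSO:yes PSO:yes

outcome vector order: (thr0.R0,thr1.R0,thr1.R1)
under SC → 0/0/0; 0/0/1; 0/1/1; 2/0/0; 2/0/1; 2/1/1
under TSO → 0/0/0; 0/0/1; 0/1/1; 2/0/0; 2/0/1; 2/1/1
under PSO → 0/0/0; 0/0/1; 0/1/0; 0/1/1; 2/0/0; 2/0/1; 2/1/0; 2/1/1
target 0/0/0 ∈ {SC,TSO,PSO}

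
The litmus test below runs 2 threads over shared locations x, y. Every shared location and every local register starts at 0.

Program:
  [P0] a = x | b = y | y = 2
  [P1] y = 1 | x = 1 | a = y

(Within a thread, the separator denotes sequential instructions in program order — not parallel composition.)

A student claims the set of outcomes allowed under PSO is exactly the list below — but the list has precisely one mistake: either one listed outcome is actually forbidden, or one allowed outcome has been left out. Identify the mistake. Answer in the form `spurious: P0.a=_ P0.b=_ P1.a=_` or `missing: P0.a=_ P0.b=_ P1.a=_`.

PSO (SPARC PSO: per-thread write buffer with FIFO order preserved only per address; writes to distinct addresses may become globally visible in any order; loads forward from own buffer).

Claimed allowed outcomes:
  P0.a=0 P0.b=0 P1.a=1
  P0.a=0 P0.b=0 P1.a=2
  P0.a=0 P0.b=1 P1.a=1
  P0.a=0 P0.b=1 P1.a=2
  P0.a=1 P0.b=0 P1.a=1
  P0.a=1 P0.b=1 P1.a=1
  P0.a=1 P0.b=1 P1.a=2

missing: P0.a=1 P0.b=0 P1.a=2

outcome vector order: (P0.a,P0.b,P1.a)
PSO (8): (0,0,1); (0,0,2); (0,1,1); (0,1,2); (1,0,1); (1,0,2); (1,1,1); (1,1,2)
PSO∖claimed = {(1,0,2)}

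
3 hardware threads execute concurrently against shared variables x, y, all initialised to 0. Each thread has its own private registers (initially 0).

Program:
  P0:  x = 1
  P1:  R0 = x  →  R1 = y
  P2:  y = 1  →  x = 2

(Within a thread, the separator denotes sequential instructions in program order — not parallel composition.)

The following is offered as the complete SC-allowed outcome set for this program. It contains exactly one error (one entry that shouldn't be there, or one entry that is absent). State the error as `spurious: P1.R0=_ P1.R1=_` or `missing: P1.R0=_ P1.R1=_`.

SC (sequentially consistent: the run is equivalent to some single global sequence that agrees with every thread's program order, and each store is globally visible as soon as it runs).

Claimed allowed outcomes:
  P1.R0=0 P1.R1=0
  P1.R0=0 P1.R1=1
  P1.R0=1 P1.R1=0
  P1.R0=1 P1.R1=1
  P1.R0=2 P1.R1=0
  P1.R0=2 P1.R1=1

outcome vector order: (P1.R0,P1.R1)
SC: 5 outcomes — {00 01 10 11 21}
claimed∖SC = {20}

spurious: P1.R0=2 P1.R1=0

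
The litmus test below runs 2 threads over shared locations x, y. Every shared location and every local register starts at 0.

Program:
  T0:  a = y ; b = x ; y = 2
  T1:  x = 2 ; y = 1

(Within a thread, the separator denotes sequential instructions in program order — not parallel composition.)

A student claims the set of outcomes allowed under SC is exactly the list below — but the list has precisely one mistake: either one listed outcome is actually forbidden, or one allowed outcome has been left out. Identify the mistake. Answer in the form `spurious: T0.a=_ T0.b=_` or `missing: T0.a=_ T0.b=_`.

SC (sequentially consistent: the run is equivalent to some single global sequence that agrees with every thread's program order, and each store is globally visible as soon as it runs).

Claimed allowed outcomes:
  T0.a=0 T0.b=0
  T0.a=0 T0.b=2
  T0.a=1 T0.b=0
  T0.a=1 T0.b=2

outcome vector order: (T0.a,T0.b)
SC: 3 outcomes — {0/0, 0/2, 1/2}
claimed∖SC = {1/0}

spurious: T0.a=1 T0.b=0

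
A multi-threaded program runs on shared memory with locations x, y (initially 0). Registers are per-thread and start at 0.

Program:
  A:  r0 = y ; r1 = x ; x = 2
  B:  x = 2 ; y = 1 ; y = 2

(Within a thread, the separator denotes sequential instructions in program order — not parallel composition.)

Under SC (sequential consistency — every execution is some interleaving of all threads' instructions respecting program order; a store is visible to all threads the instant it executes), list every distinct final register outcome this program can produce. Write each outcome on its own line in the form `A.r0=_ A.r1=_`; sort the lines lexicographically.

A.r0=0 A.r1=0
A.r0=0 A.r1=2
A.r0=1 A.r1=2
A.r0=2 A.r1=2

outcome vector order: (A.r0,A.r1)
|SC outcomes| = 4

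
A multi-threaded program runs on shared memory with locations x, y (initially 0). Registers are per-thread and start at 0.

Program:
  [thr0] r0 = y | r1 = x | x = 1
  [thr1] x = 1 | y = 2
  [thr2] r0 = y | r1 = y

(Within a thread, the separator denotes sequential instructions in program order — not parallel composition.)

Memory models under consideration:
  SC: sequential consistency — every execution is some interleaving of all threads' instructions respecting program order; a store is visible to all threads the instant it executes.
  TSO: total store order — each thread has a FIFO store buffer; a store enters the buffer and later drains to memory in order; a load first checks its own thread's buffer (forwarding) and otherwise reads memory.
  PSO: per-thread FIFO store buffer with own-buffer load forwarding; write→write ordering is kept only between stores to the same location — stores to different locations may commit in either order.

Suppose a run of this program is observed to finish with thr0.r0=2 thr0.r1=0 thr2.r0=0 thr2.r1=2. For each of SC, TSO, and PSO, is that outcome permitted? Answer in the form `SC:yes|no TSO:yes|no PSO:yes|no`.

SC:no TSO:no PSO:yes

outcome vector order: (thr0.r0,thr0.r1,thr2.r0,thr2.r1)
SC: 9 outcomes — {0/0/0/0 0/0/0/2 0/0/2/2 0/1/0/0 0/1/0/2 0/1/2/2 2/1/0/0 2/1/0/2 2/1/2/2}
TSO: 9 outcomes — {0/0/0/0 0/0/0/2 0/0/2/2 0/1/0/0 0/1/0/2 0/1/2/2 2/1/0/0 2/1/0/2 2/1/2/2}
PSO: 12 outcomes — {0/0/0/0 0/0/0/2 0/0/2/2 0/1/0/0 0/1/0/2 0/1/2/2 2/0/0/0 2/0/0/2 2/0/2/2 2/1/0/0 2/1/0/2 2/1/2/2}
target 2/0/0/2 ∈ {PSO}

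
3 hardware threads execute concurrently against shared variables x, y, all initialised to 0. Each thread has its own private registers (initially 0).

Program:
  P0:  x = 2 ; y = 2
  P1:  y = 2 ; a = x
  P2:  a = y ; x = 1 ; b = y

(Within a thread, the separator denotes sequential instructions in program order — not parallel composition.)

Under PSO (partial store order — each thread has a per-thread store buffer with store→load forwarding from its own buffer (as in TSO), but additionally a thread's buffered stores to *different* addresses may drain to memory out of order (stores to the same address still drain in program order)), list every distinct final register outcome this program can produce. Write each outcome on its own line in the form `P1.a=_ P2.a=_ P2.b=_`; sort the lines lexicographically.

outcome vector order: (P1.a,P2.a,P2.b)
|PSO outcomes| = 9

P1.a=0 P2.a=0 P2.b=0
P1.a=0 P2.a=0 P2.b=2
P1.a=0 P2.a=2 P2.b=2
P1.a=1 P2.a=0 P2.b=0
P1.a=1 P2.a=0 P2.b=2
P1.a=1 P2.a=2 P2.b=2
P1.a=2 P2.a=0 P2.b=0
P1.a=2 P2.a=0 P2.b=2
P1.a=2 P2.a=2 P2.b=2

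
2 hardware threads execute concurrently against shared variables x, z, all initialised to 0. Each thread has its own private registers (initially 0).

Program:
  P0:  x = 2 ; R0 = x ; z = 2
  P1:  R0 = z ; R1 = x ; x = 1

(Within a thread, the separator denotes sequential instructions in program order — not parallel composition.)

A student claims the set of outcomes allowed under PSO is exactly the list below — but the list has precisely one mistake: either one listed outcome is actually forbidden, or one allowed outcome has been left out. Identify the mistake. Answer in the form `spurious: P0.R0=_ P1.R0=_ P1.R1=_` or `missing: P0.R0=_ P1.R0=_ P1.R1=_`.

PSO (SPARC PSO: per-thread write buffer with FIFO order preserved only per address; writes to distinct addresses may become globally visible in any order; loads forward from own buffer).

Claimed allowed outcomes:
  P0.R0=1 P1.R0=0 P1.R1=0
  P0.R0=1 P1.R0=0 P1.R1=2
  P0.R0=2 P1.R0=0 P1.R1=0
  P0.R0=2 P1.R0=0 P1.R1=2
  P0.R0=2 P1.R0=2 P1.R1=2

outcome vector order: (P0.R0,P1.R0,P1.R1)
PSO (6): 100; 102; 200; 202; 220; 222
PSO∖claimed = {220}

missing: P0.R0=2 P1.R0=2 P1.R1=0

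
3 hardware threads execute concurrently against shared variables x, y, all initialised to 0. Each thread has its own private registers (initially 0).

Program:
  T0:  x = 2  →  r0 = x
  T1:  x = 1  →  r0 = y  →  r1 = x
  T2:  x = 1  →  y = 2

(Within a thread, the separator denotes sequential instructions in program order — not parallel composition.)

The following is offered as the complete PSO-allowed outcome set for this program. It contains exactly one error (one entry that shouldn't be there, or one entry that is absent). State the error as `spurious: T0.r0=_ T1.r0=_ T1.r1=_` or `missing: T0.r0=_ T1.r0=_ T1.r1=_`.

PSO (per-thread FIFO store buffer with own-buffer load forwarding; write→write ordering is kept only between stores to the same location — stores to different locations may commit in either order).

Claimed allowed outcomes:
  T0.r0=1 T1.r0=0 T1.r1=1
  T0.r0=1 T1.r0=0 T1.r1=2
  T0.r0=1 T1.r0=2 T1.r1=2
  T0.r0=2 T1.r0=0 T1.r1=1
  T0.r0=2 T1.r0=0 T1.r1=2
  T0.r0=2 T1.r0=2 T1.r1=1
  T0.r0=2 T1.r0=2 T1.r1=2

outcome vector order: (T0.r0,T1.r0,T1.r1)
PSO (8): 101; 102; 121; 122; 201; 202; 221; 222
PSO∖claimed = {121}

missing: T0.r0=1 T1.r0=2 T1.r1=1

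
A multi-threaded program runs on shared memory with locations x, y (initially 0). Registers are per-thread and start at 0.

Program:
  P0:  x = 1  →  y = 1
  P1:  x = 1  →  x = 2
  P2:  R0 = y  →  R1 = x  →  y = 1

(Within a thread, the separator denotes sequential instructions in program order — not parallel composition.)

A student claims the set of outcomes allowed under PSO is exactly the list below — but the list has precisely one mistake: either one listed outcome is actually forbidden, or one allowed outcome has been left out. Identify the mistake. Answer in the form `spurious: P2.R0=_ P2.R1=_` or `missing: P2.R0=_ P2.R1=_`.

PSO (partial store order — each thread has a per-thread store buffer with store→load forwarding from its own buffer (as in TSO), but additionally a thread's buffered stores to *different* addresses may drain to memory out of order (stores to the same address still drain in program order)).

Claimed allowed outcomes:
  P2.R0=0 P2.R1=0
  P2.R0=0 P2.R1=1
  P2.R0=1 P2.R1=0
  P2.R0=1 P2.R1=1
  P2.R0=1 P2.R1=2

outcome vector order: (P2.R0,P2.R1)
PSO (6): 0/0, 0/1, 0/2, 1/0, 1/1, 1/2
PSO∖claimed = {0/2}

missing: P2.R0=0 P2.R1=2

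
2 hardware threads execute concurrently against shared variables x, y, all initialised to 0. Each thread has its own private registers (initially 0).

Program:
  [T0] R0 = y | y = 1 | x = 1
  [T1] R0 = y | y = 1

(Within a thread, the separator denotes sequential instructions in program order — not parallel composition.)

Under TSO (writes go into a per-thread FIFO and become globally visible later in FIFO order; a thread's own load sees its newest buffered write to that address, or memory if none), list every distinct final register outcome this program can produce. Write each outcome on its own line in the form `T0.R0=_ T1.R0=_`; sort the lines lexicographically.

T0.R0=0 T1.R0=0
T0.R0=0 T1.R0=1
T0.R0=1 T1.R0=0

outcome vector order: (T0.R0,T1.R0)
|TSO outcomes| = 3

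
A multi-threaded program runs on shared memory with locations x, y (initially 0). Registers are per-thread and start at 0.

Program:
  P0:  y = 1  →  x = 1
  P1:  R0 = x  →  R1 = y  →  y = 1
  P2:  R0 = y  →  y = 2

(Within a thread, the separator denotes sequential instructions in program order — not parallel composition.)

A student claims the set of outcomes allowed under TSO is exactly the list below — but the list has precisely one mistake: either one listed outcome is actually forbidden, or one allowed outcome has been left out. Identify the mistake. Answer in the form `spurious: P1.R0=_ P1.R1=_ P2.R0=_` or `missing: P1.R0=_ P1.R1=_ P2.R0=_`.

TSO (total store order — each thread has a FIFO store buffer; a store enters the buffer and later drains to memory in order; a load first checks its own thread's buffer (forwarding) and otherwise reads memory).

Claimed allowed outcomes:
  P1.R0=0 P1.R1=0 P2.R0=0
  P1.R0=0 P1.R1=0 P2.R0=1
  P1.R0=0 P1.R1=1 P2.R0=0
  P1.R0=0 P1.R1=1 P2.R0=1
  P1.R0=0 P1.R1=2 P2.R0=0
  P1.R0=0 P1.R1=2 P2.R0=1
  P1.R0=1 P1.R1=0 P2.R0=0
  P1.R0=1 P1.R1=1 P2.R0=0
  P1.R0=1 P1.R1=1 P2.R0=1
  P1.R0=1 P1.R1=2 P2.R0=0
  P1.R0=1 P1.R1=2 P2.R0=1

outcome vector order: (P1.R0,P1.R1,P2.R0)
[TSO] allowed = {(0,0,0), (0,0,1), (0,1,0), (0,1,1), (0,2,0), (0,2,1), (1,1,0), (1,1,1), (1,2,0), (1,2,1)}
claimed∖TSO = {(1,0,0)}

spurious: P1.R0=1 P1.R1=0 P2.R0=0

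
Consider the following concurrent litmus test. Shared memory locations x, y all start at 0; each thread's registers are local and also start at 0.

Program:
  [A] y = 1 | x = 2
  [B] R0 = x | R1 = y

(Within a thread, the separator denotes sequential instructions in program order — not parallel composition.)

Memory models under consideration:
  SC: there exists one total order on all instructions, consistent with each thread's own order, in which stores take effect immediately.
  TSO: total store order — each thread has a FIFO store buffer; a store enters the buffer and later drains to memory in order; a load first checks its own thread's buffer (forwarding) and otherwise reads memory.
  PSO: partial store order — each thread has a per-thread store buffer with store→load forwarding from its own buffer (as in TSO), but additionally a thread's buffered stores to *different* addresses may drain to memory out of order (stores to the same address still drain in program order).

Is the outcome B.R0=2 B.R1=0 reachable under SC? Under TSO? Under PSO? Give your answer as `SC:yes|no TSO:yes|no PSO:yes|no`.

outcome vector order: (B.R0,B.R1)
SC: 3 outcomes — {<0 0>, <0 1>, <2 1>}
TSO: 3 outcomes — {<0 0>, <0 1>, <2 1>}
PSO: 4 outcomes — {<0 0>, <0 1>, <2 0>, <2 1>}
target <2 0> ∈ {PSO}

SC:no TSO:no PSO:yes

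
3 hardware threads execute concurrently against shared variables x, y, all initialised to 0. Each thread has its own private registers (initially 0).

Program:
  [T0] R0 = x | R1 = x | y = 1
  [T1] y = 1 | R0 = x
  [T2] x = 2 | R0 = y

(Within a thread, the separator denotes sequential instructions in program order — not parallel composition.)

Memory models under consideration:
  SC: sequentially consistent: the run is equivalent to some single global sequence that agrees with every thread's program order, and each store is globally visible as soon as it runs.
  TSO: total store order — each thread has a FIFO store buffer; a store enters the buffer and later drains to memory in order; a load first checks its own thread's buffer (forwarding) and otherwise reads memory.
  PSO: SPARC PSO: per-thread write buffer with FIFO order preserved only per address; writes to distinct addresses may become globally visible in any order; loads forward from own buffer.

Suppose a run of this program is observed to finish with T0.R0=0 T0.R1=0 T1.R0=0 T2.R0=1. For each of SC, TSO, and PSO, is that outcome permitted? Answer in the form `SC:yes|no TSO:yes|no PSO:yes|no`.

outcome vector order: (T0.R0,T0.R1,T1.R0,T2.R0)
SC: 9 outcomes — {<0 0 0 1>; <0 0 2 0>; <0 0 2 1>; <0 2 0 1>; <0 2 2 0>; <0 2 2 1>; <2 2 0 1>; <2 2 2 0>; <2 2 2 1>}
TSO: 12 outcomes — {<0 0 0 0>; <0 0 0 1>; <0 0 2 0>; <0 0 2 1>; <0 2 0 0>; <0 2 0 1>; <0 2 2 0>; <0 2 2 1>; <2 2 0 0>; <2 2 0 1>; <2 2 2 0>; <2 2 2 1>}
PSO: 12 outcomes — {<0 0 0 0>; <0 0 0 1>; <0 0 2 0>; <0 0 2 1>; <0 2 0 0>; <0 2 0 1>; <0 2 2 0>; <0 2 2 1>; <2 2 0 0>; <2 2 0 1>; <2 2 2 0>; <2 2 2 1>}
target <0 0 0 1> ∈ {SC,TSO,PSO}

SC:yes TSO:yes PSO:yes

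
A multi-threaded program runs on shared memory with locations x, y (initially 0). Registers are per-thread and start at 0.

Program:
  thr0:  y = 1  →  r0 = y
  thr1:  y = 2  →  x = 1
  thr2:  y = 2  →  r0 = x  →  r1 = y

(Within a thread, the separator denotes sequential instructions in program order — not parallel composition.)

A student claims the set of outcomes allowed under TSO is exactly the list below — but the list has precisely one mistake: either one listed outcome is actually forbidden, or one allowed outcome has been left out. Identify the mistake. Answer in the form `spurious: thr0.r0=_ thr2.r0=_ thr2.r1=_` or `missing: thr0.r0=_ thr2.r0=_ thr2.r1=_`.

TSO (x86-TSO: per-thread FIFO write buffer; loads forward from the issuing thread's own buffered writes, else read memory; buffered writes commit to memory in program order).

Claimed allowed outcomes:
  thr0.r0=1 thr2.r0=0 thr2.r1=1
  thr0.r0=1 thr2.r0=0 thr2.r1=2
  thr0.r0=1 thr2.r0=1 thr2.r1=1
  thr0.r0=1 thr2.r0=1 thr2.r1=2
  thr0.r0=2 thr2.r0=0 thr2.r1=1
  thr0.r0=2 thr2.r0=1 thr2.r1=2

missing: thr0.r0=2 thr2.r0=0 thr2.r1=2

outcome vector order: (thr0.r0,thr2.r0,thr2.r1)
TSO: 7 outcomes — {101, 102, 111, 112, 201, 202, 212}
TSO∖claimed = {202}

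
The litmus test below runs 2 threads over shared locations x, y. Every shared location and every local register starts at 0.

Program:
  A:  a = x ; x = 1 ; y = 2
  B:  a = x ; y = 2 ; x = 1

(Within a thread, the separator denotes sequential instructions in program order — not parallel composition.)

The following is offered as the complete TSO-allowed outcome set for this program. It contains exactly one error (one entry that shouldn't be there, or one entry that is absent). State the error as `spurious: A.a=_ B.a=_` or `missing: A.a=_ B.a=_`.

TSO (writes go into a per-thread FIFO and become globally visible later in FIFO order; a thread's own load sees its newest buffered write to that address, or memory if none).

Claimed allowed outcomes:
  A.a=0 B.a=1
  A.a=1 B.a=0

missing: A.a=0 B.a=0

outcome vector order: (A.a,B.a)
under TSO → (0,0), (0,1), (1,0)
TSO∖claimed = {(0,0)}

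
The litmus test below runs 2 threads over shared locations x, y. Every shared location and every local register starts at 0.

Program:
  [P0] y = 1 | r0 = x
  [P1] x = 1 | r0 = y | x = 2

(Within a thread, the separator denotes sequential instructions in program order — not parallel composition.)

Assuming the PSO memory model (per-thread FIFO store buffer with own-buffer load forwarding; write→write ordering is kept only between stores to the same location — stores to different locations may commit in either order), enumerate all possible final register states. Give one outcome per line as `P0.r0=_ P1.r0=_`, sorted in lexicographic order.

outcome vector order: (P0.r0,P1.r0)
|PSO outcomes| = 6

P0.r0=0 P1.r0=0
P0.r0=0 P1.r0=1
P0.r0=1 P1.r0=0
P0.r0=1 P1.r0=1
P0.r0=2 P1.r0=0
P0.r0=2 P1.r0=1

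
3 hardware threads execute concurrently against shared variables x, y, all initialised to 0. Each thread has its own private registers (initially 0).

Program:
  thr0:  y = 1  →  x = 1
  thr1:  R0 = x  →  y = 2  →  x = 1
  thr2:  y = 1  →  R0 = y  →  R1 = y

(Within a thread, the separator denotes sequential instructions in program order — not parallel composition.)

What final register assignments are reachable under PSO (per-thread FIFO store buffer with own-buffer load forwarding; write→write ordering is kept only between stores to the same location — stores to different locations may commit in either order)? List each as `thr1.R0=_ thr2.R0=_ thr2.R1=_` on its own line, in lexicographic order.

thr1.R0=0 thr2.R0=1 thr2.R1=1
thr1.R0=0 thr2.R0=1 thr2.R1=2
thr1.R0=0 thr2.R0=2 thr2.R1=1
thr1.R0=0 thr2.R0=2 thr2.R1=2
thr1.R0=1 thr2.R0=1 thr2.R1=1
thr1.R0=1 thr2.R0=1 thr2.R1=2
thr1.R0=1 thr2.R0=2 thr2.R1=1
thr1.R0=1 thr2.R0=2 thr2.R1=2

outcome vector order: (thr1.R0,thr2.R0,thr2.R1)
|PSO outcomes| = 8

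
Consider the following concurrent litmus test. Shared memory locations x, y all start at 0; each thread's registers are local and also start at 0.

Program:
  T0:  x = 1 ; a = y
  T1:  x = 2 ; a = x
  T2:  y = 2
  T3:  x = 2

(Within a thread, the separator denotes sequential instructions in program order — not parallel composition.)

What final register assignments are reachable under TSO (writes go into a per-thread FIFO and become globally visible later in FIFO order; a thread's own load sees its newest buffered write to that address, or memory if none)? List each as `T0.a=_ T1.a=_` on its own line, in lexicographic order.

outcome vector order: (T0.a,T1.a)
|TSO outcomes| = 4

T0.a=0 T1.a=1
T0.a=0 T1.a=2
T0.a=2 T1.a=1
T0.a=2 T1.a=2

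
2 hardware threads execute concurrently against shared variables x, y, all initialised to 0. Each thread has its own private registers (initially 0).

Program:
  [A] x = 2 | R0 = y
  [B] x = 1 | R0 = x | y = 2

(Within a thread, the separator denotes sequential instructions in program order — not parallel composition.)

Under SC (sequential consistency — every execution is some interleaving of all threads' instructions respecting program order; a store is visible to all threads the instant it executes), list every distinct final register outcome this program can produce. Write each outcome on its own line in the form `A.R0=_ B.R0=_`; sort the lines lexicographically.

outcome vector order: (A.R0,B.R0)
|SC outcomes| = 4

A.R0=0 B.R0=1
A.R0=0 B.R0=2
A.R0=2 B.R0=1
A.R0=2 B.R0=2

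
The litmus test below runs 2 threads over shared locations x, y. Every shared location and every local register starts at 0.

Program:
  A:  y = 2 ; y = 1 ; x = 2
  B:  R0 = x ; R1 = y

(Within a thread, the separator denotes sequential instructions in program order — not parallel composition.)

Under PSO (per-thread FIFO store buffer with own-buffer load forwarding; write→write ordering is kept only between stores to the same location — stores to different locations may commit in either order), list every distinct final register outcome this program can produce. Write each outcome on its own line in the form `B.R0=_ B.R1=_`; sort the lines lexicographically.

B.R0=0 B.R1=0
B.R0=0 B.R1=1
B.R0=0 B.R1=2
B.R0=2 B.R1=0
B.R0=2 B.R1=1
B.R0=2 B.R1=2

outcome vector order: (B.R0,B.R1)
|PSO outcomes| = 6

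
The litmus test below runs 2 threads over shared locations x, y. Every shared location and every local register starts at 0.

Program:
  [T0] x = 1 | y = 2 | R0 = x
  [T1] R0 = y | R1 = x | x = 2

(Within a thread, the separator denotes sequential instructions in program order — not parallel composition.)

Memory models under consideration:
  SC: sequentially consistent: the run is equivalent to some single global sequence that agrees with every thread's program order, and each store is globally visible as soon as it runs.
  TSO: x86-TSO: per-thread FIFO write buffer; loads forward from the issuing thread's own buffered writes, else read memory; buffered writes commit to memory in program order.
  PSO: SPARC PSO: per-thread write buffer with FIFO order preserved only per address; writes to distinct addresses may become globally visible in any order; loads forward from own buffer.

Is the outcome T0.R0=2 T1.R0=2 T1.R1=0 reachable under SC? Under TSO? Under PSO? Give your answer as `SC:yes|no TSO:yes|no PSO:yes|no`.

outcome vector order: (T0.R0,T1.R0,T1.R1)
SC (6): <1 0 0> <1 0 1> <1 2 1> <2 0 0> <2 0 1> <2 2 1>
TSO (6): <1 0 0> <1 0 1> <1 2 1> <2 0 0> <2 0 1> <2 2 1>
PSO (8): <1 0 0> <1 0 1> <1 2 0> <1 2 1> <2 0 0> <2 0 1> <2 2 0> <2 2 1>
target <2 2 0> ∈ {PSO}

SC:no TSO:no PSO:yes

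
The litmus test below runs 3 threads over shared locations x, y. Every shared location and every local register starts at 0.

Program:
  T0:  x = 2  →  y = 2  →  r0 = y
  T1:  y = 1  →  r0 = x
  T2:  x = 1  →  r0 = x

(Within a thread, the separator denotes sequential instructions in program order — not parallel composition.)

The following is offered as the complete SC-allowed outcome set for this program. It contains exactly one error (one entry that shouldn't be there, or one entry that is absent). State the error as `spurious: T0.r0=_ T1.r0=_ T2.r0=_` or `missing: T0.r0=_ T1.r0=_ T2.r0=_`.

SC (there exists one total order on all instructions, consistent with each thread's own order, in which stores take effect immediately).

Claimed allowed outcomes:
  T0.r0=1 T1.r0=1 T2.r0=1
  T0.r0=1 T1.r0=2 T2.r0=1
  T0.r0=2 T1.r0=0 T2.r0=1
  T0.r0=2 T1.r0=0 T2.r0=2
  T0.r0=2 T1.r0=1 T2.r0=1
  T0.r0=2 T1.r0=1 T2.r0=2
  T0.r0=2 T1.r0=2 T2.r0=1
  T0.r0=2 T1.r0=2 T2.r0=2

outcome vector order: (T0.r0,T1.r0,T2.r0)
under SC → 1/1/1; 1/2/1; 1/2/2; 2/0/1; 2/0/2; 2/1/1; 2/1/2; 2/2/1; 2/2/2
SC∖claimed = {1/2/2}

missing: T0.r0=1 T1.r0=2 T2.r0=2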